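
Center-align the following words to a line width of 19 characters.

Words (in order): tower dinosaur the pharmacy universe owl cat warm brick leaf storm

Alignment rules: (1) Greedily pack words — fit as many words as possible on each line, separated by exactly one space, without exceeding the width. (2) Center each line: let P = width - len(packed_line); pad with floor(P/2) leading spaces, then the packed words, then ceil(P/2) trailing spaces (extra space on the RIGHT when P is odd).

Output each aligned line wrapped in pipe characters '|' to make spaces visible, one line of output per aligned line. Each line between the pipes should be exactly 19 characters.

Line 1: ['tower', 'dinosaur', 'the'] (min_width=18, slack=1)
Line 2: ['pharmacy', 'universe'] (min_width=17, slack=2)
Line 3: ['owl', 'cat', 'warm', 'brick'] (min_width=18, slack=1)
Line 4: ['leaf', 'storm'] (min_width=10, slack=9)

Answer: |tower dinosaur the |
| pharmacy universe |
|owl cat warm brick |
|    leaf storm     |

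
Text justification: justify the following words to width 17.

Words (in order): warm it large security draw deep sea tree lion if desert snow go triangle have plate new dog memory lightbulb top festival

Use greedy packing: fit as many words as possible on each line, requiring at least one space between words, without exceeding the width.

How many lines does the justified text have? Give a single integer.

Line 1: ['warm', 'it', 'large'] (min_width=13, slack=4)
Line 2: ['security', 'draw'] (min_width=13, slack=4)
Line 3: ['deep', 'sea', 'tree'] (min_width=13, slack=4)
Line 4: ['lion', 'if', 'desert'] (min_width=14, slack=3)
Line 5: ['snow', 'go', 'triangle'] (min_width=16, slack=1)
Line 6: ['have', 'plate', 'new'] (min_width=14, slack=3)
Line 7: ['dog', 'memory'] (min_width=10, slack=7)
Line 8: ['lightbulb', 'top'] (min_width=13, slack=4)
Line 9: ['festival'] (min_width=8, slack=9)
Total lines: 9

Answer: 9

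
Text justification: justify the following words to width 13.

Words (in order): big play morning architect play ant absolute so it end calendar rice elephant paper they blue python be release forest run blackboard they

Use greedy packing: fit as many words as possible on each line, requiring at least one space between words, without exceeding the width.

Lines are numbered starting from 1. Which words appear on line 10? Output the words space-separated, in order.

Answer: blue python

Derivation:
Line 1: ['big', 'play'] (min_width=8, slack=5)
Line 2: ['morning'] (min_width=7, slack=6)
Line 3: ['architect'] (min_width=9, slack=4)
Line 4: ['play', 'ant'] (min_width=8, slack=5)
Line 5: ['absolute', 'so'] (min_width=11, slack=2)
Line 6: ['it', 'end'] (min_width=6, slack=7)
Line 7: ['calendar', 'rice'] (min_width=13, slack=0)
Line 8: ['elephant'] (min_width=8, slack=5)
Line 9: ['paper', 'they'] (min_width=10, slack=3)
Line 10: ['blue', 'python'] (min_width=11, slack=2)
Line 11: ['be', 'release'] (min_width=10, slack=3)
Line 12: ['forest', 'run'] (min_width=10, slack=3)
Line 13: ['blackboard'] (min_width=10, slack=3)
Line 14: ['they'] (min_width=4, slack=9)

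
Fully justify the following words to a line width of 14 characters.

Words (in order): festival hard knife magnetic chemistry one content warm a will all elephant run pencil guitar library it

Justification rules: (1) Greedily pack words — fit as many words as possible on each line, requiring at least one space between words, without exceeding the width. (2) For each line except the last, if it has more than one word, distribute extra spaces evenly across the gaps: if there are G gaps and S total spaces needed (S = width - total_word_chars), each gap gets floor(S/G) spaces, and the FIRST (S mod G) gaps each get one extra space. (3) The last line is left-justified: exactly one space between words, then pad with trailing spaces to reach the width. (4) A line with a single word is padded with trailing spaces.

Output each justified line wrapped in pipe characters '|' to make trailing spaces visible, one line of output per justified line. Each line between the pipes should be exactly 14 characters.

Answer: |festival  hard|
|knife magnetic|
|chemistry  one|
|content warm a|
|will       all|
|elephant   run|
|pencil  guitar|
|library it    |

Derivation:
Line 1: ['festival', 'hard'] (min_width=13, slack=1)
Line 2: ['knife', 'magnetic'] (min_width=14, slack=0)
Line 3: ['chemistry', 'one'] (min_width=13, slack=1)
Line 4: ['content', 'warm', 'a'] (min_width=14, slack=0)
Line 5: ['will', 'all'] (min_width=8, slack=6)
Line 6: ['elephant', 'run'] (min_width=12, slack=2)
Line 7: ['pencil', 'guitar'] (min_width=13, slack=1)
Line 8: ['library', 'it'] (min_width=10, slack=4)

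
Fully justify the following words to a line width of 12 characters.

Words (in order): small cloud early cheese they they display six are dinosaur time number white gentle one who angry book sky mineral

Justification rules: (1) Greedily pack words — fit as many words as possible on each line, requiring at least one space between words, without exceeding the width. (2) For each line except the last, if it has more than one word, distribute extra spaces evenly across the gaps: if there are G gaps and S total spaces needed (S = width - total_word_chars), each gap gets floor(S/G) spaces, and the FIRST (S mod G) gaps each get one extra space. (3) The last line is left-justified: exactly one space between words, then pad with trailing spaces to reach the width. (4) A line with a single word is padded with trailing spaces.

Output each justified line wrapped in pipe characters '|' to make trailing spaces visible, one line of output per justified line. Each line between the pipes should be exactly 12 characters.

Answer: |small  cloud|
|early cheese|
|they    they|
|display  six|
|are dinosaur|
|time  number|
|white gentle|
|one      who|
|angry   book|
|sky mineral |

Derivation:
Line 1: ['small', 'cloud'] (min_width=11, slack=1)
Line 2: ['early', 'cheese'] (min_width=12, slack=0)
Line 3: ['they', 'they'] (min_width=9, slack=3)
Line 4: ['display', 'six'] (min_width=11, slack=1)
Line 5: ['are', 'dinosaur'] (min_width=12, slack=0)
Line 6: ['time', 'number'] (min_width=11, slack=1)
Line 7: ['white', 'gentle'] (min_width=12, slack=0)
Line 8: ['one', 'who'] (min_width=7, slack=5)
Line 9: ['angry', 'book'] (min_width=10, slack=2)
Line 10: ['sky', 'mineral'] (min_width=11, slack=1)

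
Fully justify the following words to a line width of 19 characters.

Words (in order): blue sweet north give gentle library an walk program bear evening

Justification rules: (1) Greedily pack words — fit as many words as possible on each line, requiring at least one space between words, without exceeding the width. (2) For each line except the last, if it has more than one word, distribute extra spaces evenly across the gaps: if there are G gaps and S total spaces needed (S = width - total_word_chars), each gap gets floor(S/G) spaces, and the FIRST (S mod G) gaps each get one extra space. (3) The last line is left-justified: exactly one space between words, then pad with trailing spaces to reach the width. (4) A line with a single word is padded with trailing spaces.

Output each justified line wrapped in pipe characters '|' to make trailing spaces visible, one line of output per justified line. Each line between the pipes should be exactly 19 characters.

Line 1: ['blue', 'sweet', 'north'] (min_width=16, slack=3)
Line 2: ['give', 'gentle', 'library'] (min_width=19, slack=0)
Line 3: ['an', 'walk', 'program'] (min_width=15, slack=4)
Line 4: ['bear', 'evening'] (min_width=12, slack=7)

Answer: |blue   sweet  north|
|give gentle library|
|an   walk   program|
|bear evening       |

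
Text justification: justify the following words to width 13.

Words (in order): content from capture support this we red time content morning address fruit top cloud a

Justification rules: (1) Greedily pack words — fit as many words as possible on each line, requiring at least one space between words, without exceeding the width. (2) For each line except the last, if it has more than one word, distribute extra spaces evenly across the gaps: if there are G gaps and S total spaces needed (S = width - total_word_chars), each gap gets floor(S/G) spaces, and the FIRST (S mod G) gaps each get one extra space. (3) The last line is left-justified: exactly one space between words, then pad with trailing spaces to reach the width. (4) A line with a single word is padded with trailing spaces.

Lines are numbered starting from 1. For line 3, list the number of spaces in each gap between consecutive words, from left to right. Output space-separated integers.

Answer: 2

Derivation:
Line 1: ['content', 'from'] (min_width=12, slack=1)
Line 2: ['capture'] (min_width=7, slack=6)
Line 3: ['support', 'this'] (min_width=12, slack=1)
Line 4: ['we', 'red', 'time'] (min_width=11, slack=2)
Line 5: ['content'] (min_width=7, slack=6)
Line 6: ['morning'] (min_width=7, slack=6)
Line 7: ['address', 'fruit'] (min_width=13, slack=0)
Line 8: ['top', 'cloud', 'a'] (min_width=11, slack=2)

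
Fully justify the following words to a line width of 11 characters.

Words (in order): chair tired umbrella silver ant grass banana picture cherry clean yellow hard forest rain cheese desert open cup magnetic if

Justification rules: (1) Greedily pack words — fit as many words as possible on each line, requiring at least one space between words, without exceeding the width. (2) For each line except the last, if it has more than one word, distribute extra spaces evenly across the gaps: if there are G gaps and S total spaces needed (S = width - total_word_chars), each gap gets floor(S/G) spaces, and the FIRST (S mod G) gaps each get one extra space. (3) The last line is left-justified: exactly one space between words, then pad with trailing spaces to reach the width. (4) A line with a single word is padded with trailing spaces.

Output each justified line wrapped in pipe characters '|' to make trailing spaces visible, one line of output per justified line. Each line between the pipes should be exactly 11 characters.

Answer: |chair tired|
|umbrella   |
|silver  ant|
|grass      |
|banana     |
|picture    |
|cherry     |
|clean      |
|yellow hard|
|forest rain|
|cheese     |
|desert open|
|cup        |
|magnetic if|

Derivation:
Line 1: ['chair', 'tired'] (min_width=11, slack=0)
Line 2: ['umbrella'] (min_width=8, slack=3)
Line 3: ['silver', 'ant'] (min_width=10, slack=1)
Line 4: ['grass'] (min_width=5, slack=6)
Line 5: ['banana'] (min_width=6, slack=5)
Line 6: ['picture'] (min_width=7, slack=4)
Line 7: ['cherry'] (min_width=6, slack=5)
Line 8: ['clean'] (min_width=5, slack=6)
Line 9: ['yellow', 'hard'] (min_width=11, slack=0)
Line 10: ['forest', 'rain'] (min_width=11, slack=0)
Line 11: ['cheese'] (min_width=6, slack=5)
Line 12: ['desert', 'open'] (min_width=11, slack=0)
Line 13: ['cup'] (min_width=3, slack=8)
Line 14: ['magnetic', 'if'] (min_width=11, slack=0)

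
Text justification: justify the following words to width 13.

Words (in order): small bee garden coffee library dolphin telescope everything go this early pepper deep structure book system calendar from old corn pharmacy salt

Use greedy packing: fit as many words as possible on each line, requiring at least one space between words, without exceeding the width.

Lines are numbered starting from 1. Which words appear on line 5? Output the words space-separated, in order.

Answer: telescope

Derivation:
Line 1: ['small', 'bee'] (min_width=9, slack=4)
Line 2: ['garden', 'coffee'] (min_width=13, slack=0)
Line 3: ['library'] (min_width=7, slack=6)
Line 4: ['dolphin'] (min_width=7, slack=6)
Line 5: ['telescope'] (min_width=9, slack=4)
Line 6: ['everything', 'go'] (min_width=13, slack=0)
Line 7: ['this', 'early'] (min_width=10, slack=3)
Line 8: ['pepper', 'deep'] (min_width=11, slack=2)
Line 9: ['structure'] (min_width=9, slack=4)
Line 10: ['book', 'system'] (min_width=11, slack=2)
Line 11: ['calendar', 'from'] (min_width=13, slack=0)
Line 12: ['old', 'corn'] (min_width=8, slack=5)
Line 13: ['pharmacy', 'salt'] (min_width=13, slack=0)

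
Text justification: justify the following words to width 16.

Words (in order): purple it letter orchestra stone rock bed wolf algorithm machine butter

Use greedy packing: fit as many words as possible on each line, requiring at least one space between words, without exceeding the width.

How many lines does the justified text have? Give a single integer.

Answer: 5

Derivation:
Line 1: ['purple', 'it', 'letter'] (min_width=16, slack=0)
Line 2: ['orchestra', 'stone'] (min_width=15, slack=1)
Line 3: ['rock', 'bed', 'wolf'] (min_width=13, slack=3)
Line 4: ['algorithm'] (min_width=9, slack=7)
Line 5: ['machine', 'butter'] (min_width=14, slack=2)
Total lines: 5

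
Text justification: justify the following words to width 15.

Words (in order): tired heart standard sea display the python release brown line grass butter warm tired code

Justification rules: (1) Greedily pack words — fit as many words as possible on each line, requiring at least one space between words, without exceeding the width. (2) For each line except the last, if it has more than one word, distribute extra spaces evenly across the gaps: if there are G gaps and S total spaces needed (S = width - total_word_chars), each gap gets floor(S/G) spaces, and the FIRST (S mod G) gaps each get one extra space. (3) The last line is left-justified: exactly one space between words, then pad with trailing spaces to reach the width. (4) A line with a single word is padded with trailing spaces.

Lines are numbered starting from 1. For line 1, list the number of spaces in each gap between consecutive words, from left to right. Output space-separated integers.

Answer: 5

Derivation:
Line 1: ['tired', 'heart'] (min_width=11, slack=4)
Line 2: ['standard', 'sea'] (min_width=12, slack=3)
Line 3: ['display', 'the'] (min_width=11, slack=4)
Line 4: ['python', 'release'] (min_width=14, slack=1)
Line 5: ['brown', 'line'] (min_width=10, slack=5)
Line 6: ['grass', 'butter'] (min_width=12, slack=3)
Line 7: ['warm', 'tired', 'code'] (min_width=15, slack=0)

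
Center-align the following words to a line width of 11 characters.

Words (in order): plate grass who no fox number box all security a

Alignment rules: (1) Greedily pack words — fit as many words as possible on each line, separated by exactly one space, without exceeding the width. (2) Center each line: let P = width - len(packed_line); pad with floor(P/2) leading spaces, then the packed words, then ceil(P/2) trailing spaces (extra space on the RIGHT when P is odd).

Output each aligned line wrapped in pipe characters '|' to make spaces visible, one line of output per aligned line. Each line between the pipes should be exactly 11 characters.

Line 1: ['plate', 'grass'] (min_width=11, slack=0)
Line 2: ['who', 'no', 'fox'] (min_width=10, slack=1)
Line 3: ['number', 'box'] (min_width=10, slack=1)
Line 4: ['all'] (min_width=3, slack=8)
Line 5: ['security', 'a'] (min_width=10, slack=1)

Answer: |plate grass|
|who no fox |
|number box |
|    all    |
|security a |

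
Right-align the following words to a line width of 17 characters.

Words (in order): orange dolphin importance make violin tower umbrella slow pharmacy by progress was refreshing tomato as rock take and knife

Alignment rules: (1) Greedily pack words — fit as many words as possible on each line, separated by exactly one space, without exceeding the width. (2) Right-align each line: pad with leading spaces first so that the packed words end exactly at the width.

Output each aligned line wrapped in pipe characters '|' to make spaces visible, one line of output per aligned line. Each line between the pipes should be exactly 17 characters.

Line 1: ['orange', 'dolphin'] (min_width=14, slack=3)
Line 2: ['importance', 'make'] (min_width=15, slack=2)
Line 3: ['violin', 'tower'] (min_width=12, slack=5)
Line 4: ['umbrella', 'slow'] (min_width=13, slack=4)
Line 5: ['pharmacy', 'by'] (min_width=11, slack=6)
Line 6: ['progress', 'was'] (min_width=12, slack=5)
Line 7: ['refreshing', 'tomato'] (min_width=17, slack=0)
Line 8: ['as', 'rock', 'take', 'and'] (min_width=16, slack=1)
Line 9: ['knife'] (min_width=5, slack=12)

Answer: |   orange dolphin|
|  importance make|
|     violin tower|
|    umbrella slow|
|      pharmacy by|
|     progress was|
|refreshing tomato|
| as rock take and|
|            knife|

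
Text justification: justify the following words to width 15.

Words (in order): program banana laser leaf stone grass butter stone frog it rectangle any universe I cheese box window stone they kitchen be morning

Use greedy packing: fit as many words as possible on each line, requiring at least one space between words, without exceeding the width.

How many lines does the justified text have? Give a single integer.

Line 1: ['program', 'banana'] (min_width=14, slack=1)
Line 2: ['laser', 'leaf'] (min_width=10, slack=5)
Line 3: ['stone', 'grass'] (min_width=11, slack=4)
Line 4: ['butter', 'stone'] (min_width=12, slack=3)
Line 5: ['frog', 'it'] (min_width=7, slack=8)
Line 6: ['rectangle', 'any'] (min_width=13, slack=2)
Line 7: ['universe', 'I'] (min_width=10, slack=5)
Line 8: ['cheese', 'box'] (min_width=10, slack=5)
Line 9: ['window', 'stone'] (min_width=12, slack=3)
Line 10: ['they', 'kitchen', 'be'] (min_width=15, slack=0)
Line 11: ['morning'] (min_width=7, slack=8)
Total lines: 11

Answer: 11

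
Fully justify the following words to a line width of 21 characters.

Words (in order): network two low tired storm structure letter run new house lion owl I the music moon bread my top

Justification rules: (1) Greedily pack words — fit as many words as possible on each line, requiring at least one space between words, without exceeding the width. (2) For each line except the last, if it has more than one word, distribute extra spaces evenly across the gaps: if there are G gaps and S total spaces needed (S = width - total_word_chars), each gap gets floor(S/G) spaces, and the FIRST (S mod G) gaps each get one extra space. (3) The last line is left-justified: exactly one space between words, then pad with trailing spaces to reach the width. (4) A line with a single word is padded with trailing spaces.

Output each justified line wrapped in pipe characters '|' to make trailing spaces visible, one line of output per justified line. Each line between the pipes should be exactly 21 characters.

Line 1: ['network', 'two', 'low', 'tired'] (min_width=21, slack=0)
Line 2: ['storm', 'structure'] (min_width=15, slack=6)
Line 3: ['letter', 'run', 'new', 'house'] (min_width=20, slack=1)
Line 4: ['lion', 'owl', 'I', 'the', 'music'] (min_width=20, slack=1)
Line 5: ['moon', 'bread', 'my', 'top'] (min_width=17, slack=4)

Answer: |network two low tired|
|storm       structure|
|letter  run new house|
|lion  owl I the music|
|moon bread my top    |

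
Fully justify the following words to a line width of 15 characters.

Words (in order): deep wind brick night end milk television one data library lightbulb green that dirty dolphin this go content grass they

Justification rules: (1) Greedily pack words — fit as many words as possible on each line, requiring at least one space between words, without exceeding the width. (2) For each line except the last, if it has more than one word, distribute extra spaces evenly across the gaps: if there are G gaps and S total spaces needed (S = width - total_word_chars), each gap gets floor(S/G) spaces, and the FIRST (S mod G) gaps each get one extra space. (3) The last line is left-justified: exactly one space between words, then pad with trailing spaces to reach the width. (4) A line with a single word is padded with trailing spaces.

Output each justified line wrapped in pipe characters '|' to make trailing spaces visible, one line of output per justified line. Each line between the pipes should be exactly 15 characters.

Line 1: ['deep', 'wind', 'brick'] (min_width=15, slack=0)
Line 2: ['night', 'end', 'milk'] (min_width=14, slack=1)
Line 3: ['television', 'one'] (min_width=14, slack=1)
Line 4: ['data', 'library'] (min_width=12, slack=3)
Line 5: ['lightbulb', 'green'] (min_width=15, slack=0)
Line 6: ['that', 'dirty'] (min_width=10, slack=5)
Line 7: ['dolphin', 'this', 'go'] (min_width=15, slack=0)
Line 8: ['content', 'grass'] (min_width=13, slack=2)
Line 9: ['they'] (min_width=4, slack=11)

Answer: |deep wind brick|
|night  end milk|
|television  one|
|data    library|
|lightbulb green|
|that      dirty|
|dolphin this go|
|content   grass|
|they           |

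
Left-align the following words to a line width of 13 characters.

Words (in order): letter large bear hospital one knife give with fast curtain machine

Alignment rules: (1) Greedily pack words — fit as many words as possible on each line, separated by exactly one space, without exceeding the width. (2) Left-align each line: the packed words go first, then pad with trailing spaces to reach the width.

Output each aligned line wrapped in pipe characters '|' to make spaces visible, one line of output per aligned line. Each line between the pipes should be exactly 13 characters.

Answer: |letter large |
|bear hospital|
|one knife    |
|give with    |
|fast curtain |
|machine      |

Derivation:
Line 1: ['letter', 'large'] (min_width=12, slack=1)
Line 2: ['bear', 'hospital'] (min_width=13, slack=0)
Line 3: ['one', 'knife'] (min_width=9, slack=4)
Line 4: ['give', 'with'] (min_width=9, slack=4)
Line 5: ['fast', 'curtain'] (min_width=12, slack=1)
Line 6: ['machine'] (min_width=7, slack=6)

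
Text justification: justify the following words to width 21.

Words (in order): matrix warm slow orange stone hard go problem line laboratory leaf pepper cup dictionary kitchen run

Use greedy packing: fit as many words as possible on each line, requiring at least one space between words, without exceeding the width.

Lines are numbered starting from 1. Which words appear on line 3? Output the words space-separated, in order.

Line 1: ['matrix', 'warm', 'slow'] (min_width=16, slack=5)
Line 2: ['orange', 'stone', 'hard', 'go'] (min_width=20, slack=1)
Line 3: ['problem', 'line'] (min_width=12, slack=9)
Line 4: ['laboratory', 'leaf'] (min_width=15, slack=6)
Line 5: ['pepper', 'cup', 'dictionary'] (min_width=21, slack=0)
Line 6: ['kitchen', 'run'] (min_width=11, slack=10)

Answer: problem line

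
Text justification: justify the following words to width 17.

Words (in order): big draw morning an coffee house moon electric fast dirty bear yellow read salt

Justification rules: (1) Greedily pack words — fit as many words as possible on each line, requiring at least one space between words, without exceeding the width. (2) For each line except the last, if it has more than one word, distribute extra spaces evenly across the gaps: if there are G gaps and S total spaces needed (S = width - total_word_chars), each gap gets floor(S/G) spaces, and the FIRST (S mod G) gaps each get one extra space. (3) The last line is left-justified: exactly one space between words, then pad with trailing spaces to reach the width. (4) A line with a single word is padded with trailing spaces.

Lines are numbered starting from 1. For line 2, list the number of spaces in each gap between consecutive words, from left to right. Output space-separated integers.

Answer: 2 2

Derivation:
Line 1: ['big', 'draw', 'morning'] (min_width=16, slack=1)
Line 2: ['an', 'coffee', 'house'] (min_width=15, slack=2)
Line 3: ['moon', 'electric'] (min_width=13, slack=4)
Line 4: ['fast', 'dirty', 'bear'] (min_width=15, slack=2)
Line 5: ['yellow', 'read', 'salt'] (min_width=16, slack=1)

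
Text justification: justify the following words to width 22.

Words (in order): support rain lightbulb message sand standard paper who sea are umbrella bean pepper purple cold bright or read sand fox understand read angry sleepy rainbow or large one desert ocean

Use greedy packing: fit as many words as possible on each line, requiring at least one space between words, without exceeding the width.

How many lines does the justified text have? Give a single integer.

Answer: 9

Derivation:
Line 1: ['support', 'rain', 'lightbulb'] (min_width=22, slack=0)
Line 2: ['message', 'sand', 'standard'] (min_width=21, slack=1)
Line 3: ['paper', 'who', 'sea', 'are'] (min_width=17, slack=5)
Line 4: ['umbrella', 'bean', 'pepper'] (min_width=20, slack=2)
Line 5: ['purple', 'cold', 'bright', 'or'] (min_width=21, slack=1)
Line 6: ['read', 'sand', 'fox'] (min_width=13, slack=9)
Line 7: ['understand', 'read', 'angry'] (min_width=21, slack=1)
Line 8: ['sleepy', 'rainbow', 'or'] (min_width=17, slack=5)
Line 9: ['large', 'one', 'desert', 'ocean'] (min_width=22, slack=0)
Total lines: 9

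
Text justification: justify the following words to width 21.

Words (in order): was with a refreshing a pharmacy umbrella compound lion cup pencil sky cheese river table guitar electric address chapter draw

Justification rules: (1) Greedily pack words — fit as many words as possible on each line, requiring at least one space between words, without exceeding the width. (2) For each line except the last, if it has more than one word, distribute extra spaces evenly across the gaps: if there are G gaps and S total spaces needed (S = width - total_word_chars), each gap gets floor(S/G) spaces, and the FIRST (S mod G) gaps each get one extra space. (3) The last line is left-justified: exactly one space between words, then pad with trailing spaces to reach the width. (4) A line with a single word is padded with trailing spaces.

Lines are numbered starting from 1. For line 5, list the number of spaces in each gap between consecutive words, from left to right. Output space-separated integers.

Answer: 3 2

Derivation:
Line 1: ['was', 'with', 'a', 'refreshing'] (min_width=21, slack=0)
Line 2: ['a', 'pharmacy', 'umbrella'] (min_width=19, slack=2)
Line 3: ['compound', 'lion', 'cup'] (min_width=17, slack=4)
Line 4: ['pencil', 'sky', 'cheese'] (min_width=17, slack=4)
Line 5: ['river', 'table', 'guitar'] (min_width=18, slack=3)
Line 6: ['electric', 'address'] (min_width=16, slack=5)
Line 7: ['chapter', 'draw'] (min_width=12, slack=9)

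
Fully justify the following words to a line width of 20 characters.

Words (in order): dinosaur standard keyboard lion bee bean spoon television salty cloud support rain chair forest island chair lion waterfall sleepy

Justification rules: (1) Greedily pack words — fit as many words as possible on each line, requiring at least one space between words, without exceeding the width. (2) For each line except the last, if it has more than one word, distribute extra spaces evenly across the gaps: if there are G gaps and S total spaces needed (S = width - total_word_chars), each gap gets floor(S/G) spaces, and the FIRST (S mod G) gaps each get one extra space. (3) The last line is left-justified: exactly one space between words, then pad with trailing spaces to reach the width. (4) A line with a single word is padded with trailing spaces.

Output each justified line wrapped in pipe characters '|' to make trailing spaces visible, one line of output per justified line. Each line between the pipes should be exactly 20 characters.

Answer: |dinosaur    standard|
|keyboard   lion  bee|
|bean           spoon|
|television     salty|
|cloud  support  rain|
|chair  forest island|
|chair lion waterfall|
|sleepy              |

Derivation:
Line 1: ['dinosaur', 'standard'] (min_width=17, slack=3)
Line 2: ['keyboard', 'lion', 'bee'] (min_width=17, slack=3)
Line 3: ['bean', 'spoon'] (min_width=10, slack=10)
Line 4: ['television', 'salty'] (min_width=16, slack=4)
Line 5: ['cloud', 'support', 'rain'] (min_width=18, slack=2)
Line 6: ['chair', 'forest', 'island'] (min_width=19, slack=1)
Line 7: ['chair', 'lion', 'waterfall'] (min_width=20, slack=0)
Line 8: ['sleepy'] (min_width=6, slack=14)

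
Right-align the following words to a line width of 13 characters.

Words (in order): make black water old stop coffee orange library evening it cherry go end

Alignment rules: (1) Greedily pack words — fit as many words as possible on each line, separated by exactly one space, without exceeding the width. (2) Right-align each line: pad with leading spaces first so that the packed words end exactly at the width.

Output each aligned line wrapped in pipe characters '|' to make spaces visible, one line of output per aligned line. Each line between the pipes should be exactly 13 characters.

Answer: |   make black|
|    water old|
|  stop coffee|
|       orange|
|      library|
|   evening it|
|cherry go end|

Derivation:
Line 1: ['make', 'black'] (min_width=10, slack=3)
Line 2: ['water', 'old'] (min_width=9, slack=4)
Line 3: ['stop', 'coffee'] (min_width=11, slack=2)
Line 4: ['orange'] (min_width=6, slack=7)
Line 5: ['library'] (min_width=7, slack=6)
Line 6: ['evening', 'it'] (min_width=10, slack=3)
Line 7: ['cherry', 'go', 'end'] (min_width=13, slack=0)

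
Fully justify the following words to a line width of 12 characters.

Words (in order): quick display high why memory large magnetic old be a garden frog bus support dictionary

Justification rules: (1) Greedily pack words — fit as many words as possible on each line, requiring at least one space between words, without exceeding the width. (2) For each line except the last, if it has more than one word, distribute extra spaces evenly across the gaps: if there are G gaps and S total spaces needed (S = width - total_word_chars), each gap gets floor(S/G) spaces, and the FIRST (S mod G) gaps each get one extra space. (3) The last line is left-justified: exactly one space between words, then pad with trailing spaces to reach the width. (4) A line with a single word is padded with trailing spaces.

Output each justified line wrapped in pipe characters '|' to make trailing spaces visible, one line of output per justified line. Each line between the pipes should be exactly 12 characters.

Answer: |quick       |
|display high|
|why   memory|
|large       |
|magnetic old|
|be  a garden|
|frog     bus|
|support     |
|dictionary  |

Derivation:
Line 1: ['quick'] (min_width=5, slack=7)
Line 2: ['display', 'high'] (min_width=12, slack=0)
Line 3: ['why', 'memory'] (min_width=10, slack=2)
Line 4: ['large'] (min_width=5, slack=7)
Line 5: ['magnetic', 'old'] (min_width=12, slack=0)
Line 6: ['be', 'a', 'garden'] (min_width=11, slack=1)
Line 7: ['frog', 'bus'] (min_width=8, slack=4)
Line 8: ['support'] (min_width=7, slack=5)
Line 9: ['dictionary'] (min_width=10, slack=2)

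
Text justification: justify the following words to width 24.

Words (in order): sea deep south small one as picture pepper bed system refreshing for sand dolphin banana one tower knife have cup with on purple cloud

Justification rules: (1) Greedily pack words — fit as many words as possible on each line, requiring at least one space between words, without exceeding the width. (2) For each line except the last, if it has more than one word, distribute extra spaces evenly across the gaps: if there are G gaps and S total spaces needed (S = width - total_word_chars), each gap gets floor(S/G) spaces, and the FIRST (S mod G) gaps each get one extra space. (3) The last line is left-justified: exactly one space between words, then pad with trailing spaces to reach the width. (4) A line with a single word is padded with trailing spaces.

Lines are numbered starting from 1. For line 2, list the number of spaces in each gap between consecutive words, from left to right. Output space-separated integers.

Answer: 2 2 2

Derivation:
Line 1: ['sea', 'deep', 'south', 'small', 'one'] (min_width=24, slack=0)
Line 2: ['as', 'picture', 'pepper', 'bed'] (min_width=21, slack=3)
Line 3: ['system', 'refreshing', 'for'] (min_width=21, slack=3)
Line 4: ['sand', 'dolphin', 'banana', 'one'] (min_width=23, slack=1)
Line 5: ['tower', 'knife', 'have', 'cup'] (min_width=20, slack=4)
Line 6: ['with', 'on', 'purple', 'cloud'] (min_width=20, slack=4)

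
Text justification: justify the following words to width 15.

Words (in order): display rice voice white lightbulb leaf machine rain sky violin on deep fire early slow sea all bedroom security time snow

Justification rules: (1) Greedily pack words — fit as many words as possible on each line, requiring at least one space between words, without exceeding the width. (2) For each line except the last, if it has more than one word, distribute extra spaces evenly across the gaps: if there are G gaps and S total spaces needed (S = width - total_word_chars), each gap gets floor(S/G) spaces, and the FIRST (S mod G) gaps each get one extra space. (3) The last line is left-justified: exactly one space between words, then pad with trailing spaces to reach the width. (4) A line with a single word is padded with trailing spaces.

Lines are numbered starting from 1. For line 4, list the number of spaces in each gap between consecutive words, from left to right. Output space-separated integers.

Line 1: ['display', 'rice'] (min_width=12, slack=3)
Line 2: ['voice', 'white'] (min_width=11, slack=4)
Line 3: ['lightbulb', 'leaf'] (min_width=14, slack=1)
Line 4: ['machine', 'rain'] (min_width=12, slack=3)
Line 5: ['sky', 'violin', 'on'] (min_width=13, slack=2)
Line 6: ['deep', 'fire', 'early'] (min_width=15, slack=0)
Line 7: ['slow', 'sea', 'all'] (min_width=12, slack=3)
Line 8: ['bedroom'] (min_width=7, slack=8)
Line 9: ['security', 'time'] (min_width=13, slack=2)
Line 10: ['snow'] (min_width=4, slack=11)

Answer: 4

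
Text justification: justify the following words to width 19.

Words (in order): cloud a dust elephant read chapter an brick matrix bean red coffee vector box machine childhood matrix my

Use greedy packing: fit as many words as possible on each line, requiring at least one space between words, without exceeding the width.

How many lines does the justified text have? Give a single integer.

Line 1: ['cloud', 'a', 'dust'] (min_width=12, slack=7)
Line 2: ['elephant', 'read'] (min_width=13, slack=6)
Line 3: ['chapter', 'an', 'brick'] (min_width=16, slack=3)
Line 4: ['matrix', 'bean', 'red'] (min_width=15, slack=4)
Line 5: ['coffee', 'vector', 'box'] (min_width=17, slack=2)
Line 6: ['machine', 'childhood'] (min_width=17, slack=2)
Line 7: ['matrix', 'my'] (min_width=9, slack=10)
Total lines: 7

Answer: 7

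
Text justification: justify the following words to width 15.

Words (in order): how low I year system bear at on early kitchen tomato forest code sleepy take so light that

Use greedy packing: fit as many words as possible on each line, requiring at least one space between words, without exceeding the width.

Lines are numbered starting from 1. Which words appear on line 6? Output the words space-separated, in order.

Line 1: ['how', 'low', 'I', 'year'] (min_width=14, slack=1)
Line 2: ['system', 'bear', 'at'] (min_width=14, slack=1)
Line 3: ['on', 'early'] (min_width=8, slack=7)
Line 4: ['kitchen', 'tomato'] (min_width=14, slack=1)
Line 5: ['forest', 'code'] (min_width=11, slack=4)
Line 6: ['sleepy', 'take', 'so'] (min_width=14, slack=1)
Line 7: ['light', 'that'] (min_width=10, slack=5)

Answer: sleepy take so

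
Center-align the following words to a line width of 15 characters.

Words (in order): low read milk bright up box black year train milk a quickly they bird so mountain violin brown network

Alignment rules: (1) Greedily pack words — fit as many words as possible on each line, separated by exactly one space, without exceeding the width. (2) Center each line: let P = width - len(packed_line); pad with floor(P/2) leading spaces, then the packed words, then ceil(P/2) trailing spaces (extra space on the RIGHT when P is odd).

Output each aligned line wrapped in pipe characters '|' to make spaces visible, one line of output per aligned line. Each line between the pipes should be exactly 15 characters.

Line 1: ['low', 'read', 'milk'] (min_width=13, slack=2)
Line 2: ['bright', 'up', 'box'] (min_width=13, slack=2)
Line 3: ['black', 'year'] (min_width=10, slack=5)
Line 4: ['train', 'milk', 'a'] (min_width=12, slack=3)
Line 5: ['quickly', 'they'] (min_width=12, slack=3)
Line 6: ['bird', 'so'] (min_width=7, slack=8)
Line 7: ['mountain', 'violin'] (min_width=15, slack=0)
Line 8: ['brown', 'network'] (min_width=13, slack=2)

Answer: | low read milk |
| bright up box |
|  black year   |
| train milk a  |
| quickly they  |
|    bird so    |
|mountain violin|
| brown network |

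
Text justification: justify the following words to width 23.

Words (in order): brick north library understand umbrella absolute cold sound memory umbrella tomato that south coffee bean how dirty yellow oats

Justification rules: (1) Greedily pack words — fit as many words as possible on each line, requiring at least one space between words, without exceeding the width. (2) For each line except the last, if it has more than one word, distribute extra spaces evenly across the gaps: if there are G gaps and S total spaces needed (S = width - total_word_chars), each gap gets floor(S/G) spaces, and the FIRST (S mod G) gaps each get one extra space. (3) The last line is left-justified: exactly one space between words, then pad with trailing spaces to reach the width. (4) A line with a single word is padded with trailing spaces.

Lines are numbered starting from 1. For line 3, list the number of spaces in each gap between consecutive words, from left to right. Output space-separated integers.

Answer: 3 3

Derivation:
Line 1: ['brick', 'north', 'library'] (min_width=19, slack=4)
Line 2: ['understand', 'umbrella'] (min_width=19, slack=4)
Line 3: ['absolute', 'cold', 'sound'] (min_width=19, slack=4)
Line 4: ['memory', 'umbrella', 'tomato'] (min_width=22, slack=1)
Line 5: ['that', 'south', 'coffee', 'bean'] (min_width=22, slack=1)
Line 6: ['how', 'dirty', 'yellow', 'oats'] (min_width=21, slack=2)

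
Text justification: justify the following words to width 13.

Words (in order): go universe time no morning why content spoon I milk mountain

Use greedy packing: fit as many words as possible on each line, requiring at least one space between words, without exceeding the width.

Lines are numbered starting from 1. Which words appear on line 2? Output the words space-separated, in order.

Line 1: ['go', 'universe'] (min_width=11, slack=2)
Line 2: ['time', 'no'] (min_width=7, slack=6)
Line 3: ['morning', 'why'] (min_width=11, slack=2)
Line 4: ['content', 'spoon'] (min_width=13, slack=0)
Line 5: ['I', 'milk'] (min_width=6, slack=7)
Line 6: ['mountain'] (min_width=8, slack=5)

Answer: time no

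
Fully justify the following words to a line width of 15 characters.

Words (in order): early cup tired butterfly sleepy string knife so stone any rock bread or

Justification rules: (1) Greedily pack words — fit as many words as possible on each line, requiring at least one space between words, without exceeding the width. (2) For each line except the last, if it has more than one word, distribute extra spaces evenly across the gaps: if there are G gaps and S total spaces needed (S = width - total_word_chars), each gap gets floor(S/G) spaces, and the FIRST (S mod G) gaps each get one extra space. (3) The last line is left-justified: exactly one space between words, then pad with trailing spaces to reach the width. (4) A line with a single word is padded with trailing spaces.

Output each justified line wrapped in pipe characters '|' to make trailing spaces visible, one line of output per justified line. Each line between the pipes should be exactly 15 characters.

Answer: |early cup tired|
|butterfly      |
|sleepy   string|
|knife  so stone|
|any  rock bread|
|or             |

Derivation:
Line 1: ['early', 'cup', 'tired'] (min_width=15, slack=0)
Line 2: ['butterfly'] (min_width=9, slack=6)
Line 3: ['sleepy', 'string'] (min_width=13, slack=2)
Line 4: ['knife', 'so', 'stone'] (min_width=14, slack=1)
Line 5: ['any', 'rock', 'bread'] (min_width=14, slack=1)
Line 6: ['or'] (min_width=2, slack=13)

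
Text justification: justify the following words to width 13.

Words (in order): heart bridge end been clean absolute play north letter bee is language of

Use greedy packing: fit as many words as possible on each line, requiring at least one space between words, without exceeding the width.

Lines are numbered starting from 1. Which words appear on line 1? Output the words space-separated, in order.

Answer: heart bridge

Derivation:
Line 1: ['heart', 'bridge'] (min_width=12, slack=1)
Line 2: ['end', 'been'] (min_width=8, slack=5)
Line 3: ['clean'] (min_width=5, slack=8)
Line 4: ['absolute', 'play'] (min_width=13, slack=0)
Line 5: ['north', 'letter'] (min_width=12, slack=1)
Line 6: ['bee', 'is'] (min_width=6, slack=7)
Line 7: ['language', 'of'] (min_width=11, slack=2)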